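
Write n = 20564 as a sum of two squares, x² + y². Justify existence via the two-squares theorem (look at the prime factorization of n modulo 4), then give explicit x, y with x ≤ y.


Step 1: Factor n = 20564 = 2^2 · 53 · 97.
Step 2: Check the mod-4 condition on each prime factor: 2 = 2 (special); 53 ≡ 1 (mod 4), exponent 1; 97 ≡ 1 (mod 4), exponent 1.
All primes ≡ 3 (mod 4) appear to even exponent (or don't appear), so by the two-squares theorem n IS expressible as a sum of two squares.
Step 3: Build a representation. Group n = k² · m with k = 2 and m = 53 · 97 = 5141 (a product of primes ≡ 1 (mod 4)); a representation of m scales to one of n via (k·x)² + (k·y)² = k²(x² + y²). Each prime p ≡ 1 (mod 4) is itself a sum of two squares; find a² by testing p − a² for a perfect square:
  53: 53 − 1² = 52, 53 − 2² = 49 = 7² ⇒ 53 = 2² + 7².
  97: 97 − 1² = 96, 97 − 2² = 93, 97 − 3² = 88, 97 − 4² = 81 = 9² ⇒ 97 = 4² + 9².
  Combine using the Brahmagupta–Fibonacci identity (a² + b²)(c² + d²) = (ac − bd)² + (ad + bc)² = (ac + bd)² + (ad − bc)²:
  53 · 97 = 5141: from (2² + 7²)(4² + 9²), take (2·4 − 7·9, 2·9 + 7·4) = (8 − 63, 18 + 28) = (-55, 46); dropping signs (only squares matter) gives (55, 46); check 55² + 46² = 3025 + 2116 = 5141 ✓.
  Scale by k = 2: (2·55, 2·46) = (110, 92).
Step 4: Order so x ≤ y and verify: 92² + 110² = 8464 + 12100 = 20564 = n. ✓

n = 20564 = 92² + 110² (one valid representation with x ≤ y).


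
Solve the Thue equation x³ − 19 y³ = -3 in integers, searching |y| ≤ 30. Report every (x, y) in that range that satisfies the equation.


The equation is x³ - 19y³ = -3. For fixed y, x³ = 19·y³ − 3, so a solution requires the RHS to be a perfect cube.
Strategy: iterate y from -30 to 30, compute RHS = 19·y³ − 3, and check whether it is a (positive or negative) perfect cube.
Check small values of y:
  y = 0: RHS = -3 is not a perfect cube.
  y = 1: RHS = 16 is not a perfect cube.
  y = -1: RHS = -22 is not a perfect cube.
  y = 2: RHS = 149 is not a perfect cube.
  y = -2: RHS = -155 is not a perfect cube.
  y = 3: RHS = 510 is not a perfect cube.
  y = -3: RHS = -516 is not a perfect cube.
Continuing the search up to |y| = 30 finds no solutions either.
No (x, y) in the scanned range satisfies the equation.

No integer solutions with |y| ≤ 30.


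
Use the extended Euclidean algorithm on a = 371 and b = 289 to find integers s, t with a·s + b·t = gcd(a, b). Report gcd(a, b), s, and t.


Euclidean algorithm on (371, 289) — divide until remainder is 0:
  371 = 1 · 289 + 82
  289 = 3 · 82 + 43
  82 = 1 · 43 + 39
  43 = 1 · 39 + 4
  39 = 9 · 4 + 3
  4 = 1 · 3 + 1
  3 = 3 · 1 + 0
gcd(371, 289) = 1.
Track Bezout coefficients alongside the remainders: start with r₀ = 371 = a·1 + b·0 (s = 1, t = 0) and r₁ = 289 = a·0 + b·1 (s = 0, t = 1); each new remainder r_{k+1} = r_{k-1} − q_k·r_k inherits s_{k+1} = s_{k-1} − q_k·s_k, t_{k+1} = t_{k-1} − q_k·t_k, so r_k = a·s_k + b·t_k at every step:
  q = 1: r = 82, s = 1 − 1·0 = 1, t = 0 − 1·1 = -1  (check: 371·1 + 289·(-1) = 82)
  q = 3: r = 43, s = 0 − 3·1 = -3, t = 1 − 3·(-1) = 4  (check: 371·(-3) + 289·4 = 43)
  q = 1: r = 39, s = 1 − 1·(-3) = 4, t = -1 − 1·4 = -5  (check: 371·4 + 289·(-5) = 39)
  q = 1: r = 4, s = -3 − 1·4 = -7, t = 4 − 1·(-5) = 9  (check: 371·(-7) + 289·9 = 4)
  q = 9: r = 3, s = 4 − 9·(-7) = 67, t = -5 − 9·9 = -86  (check: 371·67 + 289·(-86) = 3)
  q = 1: r = 1, s = -7 − 1·67 = -74, t = 9 − 1·(-86) = 95  (check: 371·(-74) + 289·95 = 1)
The row with r = 1 (the gcd) gives the Bezout coefficients s = -74, t = 95.
Result: 371 · (-74) + 289 · (95) = 1.

gcd(371, 289) = 1; s = -74, t = 95 (check: 371·(-74) + 289·95 = 1).


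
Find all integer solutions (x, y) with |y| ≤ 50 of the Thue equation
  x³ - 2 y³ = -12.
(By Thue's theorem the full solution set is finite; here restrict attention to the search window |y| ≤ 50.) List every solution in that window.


The equation is x³ - 2y³ = -12. For fixed y, x³ = 2·y³ − 12, so a solution requires the RHS to be a perfect cube.
Strategy: iterate y from -50 to 50, compute RHS = 2·y³ − 12, and check whether it is a (positive or negative) perfect cube.
Check small values of y:
  y = 0: RHS = -12 is not a perfect cube.
  y = 1: RHS = -10 is not a perfect cube.
  y = -1: RHS = -14 is not a perfect cube.
  y = 2: RHS = 4 is not a perfect cube.
  y = -2: RHS = -28 is not a perfect cube.
  y = 3: RHS = 42 is not a perfect cube.
  y = -3: RHS = -66 is not a perfect cube.
Continuing the search up to |y| = 50 finds no solutions either.
No (x, y) in the scanned range satisfies the equation.

No integer solutions with |y| ≤ 50.


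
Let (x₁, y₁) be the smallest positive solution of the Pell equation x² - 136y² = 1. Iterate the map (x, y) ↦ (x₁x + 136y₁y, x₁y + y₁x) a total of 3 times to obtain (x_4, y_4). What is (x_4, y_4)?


Step 1: Find the fundamental solution (x₁, y₁) of x² - 136y² = 1.
  Expand √136 as a continued fraction. a₀ = ⌊√136⌋ = 11; iterate m_{k+1} = d_k·a_k − m_k, d_{k+1} = (136 − m_{k+1}²)/d_k, a_{k+1} = ⌊(a₀ + m_{k+1})/d_{k+1}⌋ (starting m₀ = 0, d₀ = 1), with convergents p_k = a_k·p_{k-1} + p_{k-2}, q_k = a_k·q_{k-1} + q_{k-2} (p₋₁ = 1, q₋₁ = 0):
  k = 0: a₀ = 11; p₀/q₀ = 11/1; p₀² − 136·q₀² = 121 − 136 = -15.
  k = 1: m = 11, d = 15, a = ⌊(11 + 11)/15⌋ = 1; p/q = (1·11 + 1)/(1·1 + 0) = 12/1; p² − 136·q² = 144 − 136 = 8.
  k = 2: m = 4, d = 8, a = ⌊(11 + 4)/8⌋ = 1; p/q = (1·12 + 11)/(1·1 + 1) = 23/2; p² − 136·q² = 529 − 544 = -15.
  k = 3: m = 4, d = 15, a = ⌊(11 + 4)/15⌋ = 1; p/q = (1·23 + 12)/(1·2 + 1) = 35/3; p² − 136·q² = 1225 − 1224 = 1.
  The first convergent with p² − 136·q² = 1 gives the fundamental solution (x₁, y₁) = (35, 3).
Step 2: Apply the recurrence (x_{n+1}, y_{n+1}) = (x₁x_n + 136y₁y_n, x₁y_n + y₁x_n) repeatedly.
  From (x_1, y_1) = (35, 3): x_2 = 35·35 + 136·3·3 = 2449; y_2 = 35·3 + 3·35 = 210.
  From (x_2, y_2) = (2449, 210): x_3 = 35·2449 + 136·3·210 = 171395; y_3 = 35·210 + 3·2449 = 14697.
  From (x_3, y_3) = (171395, 14697): x_4 = 35·171395 + 136·3·14697 = 11995201; y_4 = 35·14697 + 3·171395 = 1028580.
Step 3: Verify x_4² - 136·y_4² = 143884847030401 - 143884847030400 = 1 (should be 1). ✓

(x_1, y_1) = (35, 3); (x_4, y_4) = (11995201, 1028580).


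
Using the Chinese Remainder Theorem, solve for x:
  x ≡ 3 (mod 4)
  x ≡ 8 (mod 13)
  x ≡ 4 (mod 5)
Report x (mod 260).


Moduli 4, 13, 5 are pairwise coprime; by CRT there is a unique solution modulo M = 4 · 13 · 5 = 260.
Solve pairwise, accumulating the modulus:
  Start with x ≡ 3 (mod 4).
  Combine with x ≡ 8 (mod 13): since gcd(4, 13) = 1, we get a unique residue mod 52.
    Write x = 3 + 4·t and substitute into x ≡ 8 (mod 13): 4·t ≡ 8 − 3 = 5 (mod 13).
    The inverse of 4 mod 13 is 10 (since 4·10 = 40 = 3·13 + 1), so t ≡ 10·5 = 50 ≡ 11 (mod 13).
    Then x = 3 + 4·11 = 47, valid modulo lcm(4, 13) = 52: x ≡ 47 (mod 52).
  Combine with x ≡ 4 (mod 5): since gcd(52, 5) = 1, we get a unique residue mod 260.
    Write x = 47 + 52·t and substitute into x ≡ 4 (mod 5): 52·t ≡ 4 − 47 = -43 (mod 5).
    Reduce coefficients mod 5: 2·t ≡ 2 (mod 5).
    The inverse of 2 mod 5 is 3 (since 2·3 = 6 = 1·5 + 1), so t ≡ 3·2 = 6 ≡ 1 (mod 5).
    Then x = 47 + 52·1 = 99, valid modulo lcm(52, 5) = 260: x ≡ 99 (mod 260).
Verify: 99 mod 4 = 3 ✓, 99 mod 13 = 8 ✓, 99 mod 5 = 4 ✓.

x ≡ 99 (mod 260).


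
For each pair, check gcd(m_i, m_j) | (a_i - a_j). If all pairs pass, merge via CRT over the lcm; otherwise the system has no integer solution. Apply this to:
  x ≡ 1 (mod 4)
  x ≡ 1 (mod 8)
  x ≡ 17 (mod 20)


Moduli 4, 8, 20 are not pairwise coprime, so CRT works modulo lcm(m_i) when all pairwise compatibility conditions hold.
Pairwise compatibility: gcd(m_i, m_j) must divide a_i - a_j for every pair.
Merge one congruence at a time:
  Start: x ≡ 1 (mod 4).
  Combine with x ≡ 1 (mod 8): gcd(4, 8) = 4; 1 - 1 = 0, which IS divisible by 4, so compatible.
    Write x = 1 + 4·t and substitute into x ≡ 1 (mod 8): 4·t ≡ 1 − 1 = 0 (mod 8).
    Divide the congruence (and modulus) by g = 4: 1·t ≡ 0 (mod 2).
    So t ≡ 0 (mod 2).
    Then x = 1 + 4·0 = 1, valid modulo lcm(4, 8) = 8: x ≡ 1 (mod 8).
  Combine with x ≡ 17 (mod 20): gcd(8, 20) = 4; 17 - 1 = 16, which IS divisible by 4, so compatible.
    Write x = 1 + 8·t and substitute into x ≡ 17 (mod 20): 8·t ≡ 17 − 1 = 16 (mod 20).
    Divide the congruence (and modulus) by g = 4: 2·t ≡ 4 (mod 5).
    The inverse of 2 mod 5 is 3 (since 2·3 = 6 = 1·5 + 1), so t ≡ 3·4 = 12 ≡ 2 (mod 5).
    Then x = 1 + 8·2 = 17, valid modulo lcm(8, 20) = 40: x ≡ 17 (mod 40).
Verify: 17 mod 4 = 1, 17 mod 8 = 1, 17 mod 20 = 17.

x ≡ 17 (mod 40).


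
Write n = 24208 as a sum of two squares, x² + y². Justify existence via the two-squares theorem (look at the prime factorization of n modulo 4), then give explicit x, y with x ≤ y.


Step 1: Factor n = 24208 = 2^4 · 17 · 89.
Step 2: Check the mod-4 condition on each prime factor: 2 = 2 (special); 17 ≡ 1 (mod 4), exponent 1; 89 ≡ 1 (mod 4), exponent 1.
All primes ≡ 3 (mod 4) appear to even exponent (or don't appear), so by the two-squares theorem n IS expressible as a sum of two squares.
Step 3: Build a representation. Group n = k² · m with k = 4 and m = 17 · 89 = 1513 (a product of primes ≡ 1 (mod 4)); a representation of m scales to one of n via (k·x)² + (k·y)² = k²(x² + y²). Each prime p ≡ 1 (mod 4) is itself a sum of two squares; find a² by testing p − a² for a perfect square:
  17: 17 − 1² = 16 = 4² ⇒ 17 = 1² + 4².
  89: 89 − 1² = 88, 89 − 2² = 85, 89 − 3² = 80, 89 − 4² = 73, 89 − 5² = 64 = 8² ⇒ 89 = 5² + 8².
  Combine using the Brahmagupta–Fibonacci identity (a² + b²)(c² + d²) = (ac − bd)² + (ad + bc)² = (ac + bd)² + (ad − bc)²:
  17 · 89 = 1513: from (1² + 4²)(5² + 8²), take (1·5 − 4·8, 1·8 + 4·5) = (5 − 32, 8 + 20) = (-27, 28); dropping signs (only squares matter) gives (27, 28); check 27² + 28² = 729 + 784 = 1513 ✓.
  Scale by k = 4: (4·27, 4·28) = (108, 112).
Step 4: Order so x ≤ y and verify: 108² + 112² = 11664 + 12544 = 24208 = n. ✓

n = 24208 = 108² + 112² (one valid representation with x ≤ y).


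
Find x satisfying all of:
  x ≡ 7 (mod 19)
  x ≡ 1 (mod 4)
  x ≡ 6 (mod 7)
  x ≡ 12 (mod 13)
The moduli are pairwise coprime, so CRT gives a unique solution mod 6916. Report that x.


Product of moduli M = 19 · 4 · 7 · 13 = 6916.
Merge one congruence at a time:
  Start: x ≡ 7 (mod 19).
  Combine with x ≡ 1 (mod 4); new modulus lcm = 76.
    Write x = 7 + 19·t and substitute into x ≡ 1 (mod 4): 19·t ≡ 1 − 7 = -6 (mod 4).
    Reduce coefficients mod 4: 3·t ≡ 2 (mod 4).
    The inverse of 3 mod 4 is 3 (since 3·3 = 9 = 2·4 + 1), so t ≡ 3·2 = 6 ≡ 2 (mod 4).
    Then x = 7 + 19·2 = 45, valid modulo lcm(19, 4) = 76: x ≡ 45 (mod 76).
  Combine with x ≡ 6 (mod 7); new modulus lcm = 532.
    Write x = 45 + 76·t and substitute into x ≡ 6 (mod 7): 76·t ≡ 6 − 45 = -39 (mod 7).
    Reduce coefficients mod 7: 6·t ≡ 3 (mod 7).
    The inverse of 6 mod 7 is 6 (since 6·6 = 36 = 5·7 + 1), so t ≡ 6·3 = 18 ≡ 4 (mod 7).
    Then x = 45 + 76·4 = 349, valid modulo lcm(76, 7) = 532: x ≡ 349 (mod 532).
  Combine with x ≡ 12 (mod 13); new modulus lcm = 6916.
    Write x = 349 + 532·t and substitute into x ≡ 12 (mod 13): 532·t ≡ 12 − 349 = -337 (mod 13).
    Reduce coefficients mod 13: 12·t ≡ 1 (mod 13).
    The inverse of 12 mod 13 is 12 (since 12·12 = 144 = 11·13 + 1), so t ≡ 12·1 = 12 ≡ 12 (mod 13).
    Then x = 349 + 532·12 = 6733, valid modulo lcm(532, 13) = 6916: x ≡ 6733 (mod 6916).
Verify against each original: 6733 mod 19 = 7, 6733 mod 4 = 1, 6733 mod 7 = 6, 6733 mod 13 = 12.

x ≡ 6733 (mod 6916).


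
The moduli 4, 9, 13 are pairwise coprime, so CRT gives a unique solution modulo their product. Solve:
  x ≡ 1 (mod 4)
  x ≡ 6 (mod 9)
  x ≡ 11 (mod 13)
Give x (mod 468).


Moduli 4, 9, 13 are pairwise coprime; by CRT there is a unique solution modulo M = 4 · 9 · 13 = 468.
Solve pairwise, accumulating the modulus:
  Start with x ≡ 1 (mod 4).
  Combine with x ≡ 6 (mod 9): since gcd(4, 9) = 1, we get a unique residue mod 36.
    Write x = 1 + 4·t and substitute into x ≡ 6 (mod 9): 4·t ≡ 6 − 1 = 5 (mod 9).
    The inverse of 4 mod 9 is 7 (since 4·7 = 28 = 3·9 + 1), so t ≡ 7·5 = 35 ≡ 8 (mod 9).
    Then x = 1 + 4·8 = 33, valid modulo lcm(4, 9) = 36: x ≡ 33 (mod 36).
  Combine with x ≡ 11 (mod 13): since gcd(36, 13) = 1, we get a unique residue mod 468.
    Write x = 33 + 36·t and substitute into x ≡ 11 (mod 13): 36·t ≡ 11 − 33 = -22 (mod 13).
    Reduce coefficients mod 13: 10·t ≡ 4 (mod 13).
    The inverse of 10 mod 13 is 4 (since 10·4 = 40 = 3·13 + 1), so t ≡ 4·4 = 16 ≡ 3 (mod 13).
    Then x = 33 + 36·3 = 141, valid modulo lcm(36, 13) = 468: x ≡ 141 (mod 468).
Verify: 141 mod 4 = 1 ✓, 141 mod 9 = 6 ✓, 141 mod 13 = 11 ✓.

x ≡ 141 (mod 468).


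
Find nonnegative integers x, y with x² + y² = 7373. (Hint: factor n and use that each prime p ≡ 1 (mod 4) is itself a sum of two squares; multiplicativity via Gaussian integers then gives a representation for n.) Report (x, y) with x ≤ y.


Step 1: Factor n = 7373 = 73 · 101.
Step 2: Check the mod-4 condition on each prime factor: 73 ≡ 1 (mod 4), exponent 1; 101 ≡ 1 (mod 4), exponent 1.
All primes ≡ 3 (mod 4) appear to even exponent (or don't appear), so by the two-squares theorem n IS expressible as a sum of two squares.
Step 3: Build a representation. Here n = 73 · 101 is a product of primes ≡ 1 (mod 4). Each prime p ≡ 1 (mod 4) is itself a sum of two squares; find a² by testing p − a² for a perfect square:
  73: 73 − 1² = 72, 73 − 2² = 69, 73 − 3² = 64 = 8² ⇒ 73 = 3² + 8².
  101: 101 − 1² = 100 = 10² ⇒ 101 = 1² + 10².
  Combine using the Brahmagupta–Fibonacci identity (a² + b²)(c² + d²) = (ac − bd)² + (ad + bc)² = (ac + bd)² + (ad − bc)²:
  73 · 101 = 7373: from (3² + 8²)(1² + 10²), take (3·1 − 8·10, 3·10 + 8·1) = (3 − 80, 30 + 8) = (-77, 38); dropping signs (only squares matter) gives (77, 38); check 77² + 38² = 5929 + 1444 = 7373 ✓.
Step 4: Order so x ≤ y and verify: 38² + 77² = 1444 + 5929 = 7373 = n. ✓

n = 7373 = 38² + 77² (one valid representation with x ≤ y).


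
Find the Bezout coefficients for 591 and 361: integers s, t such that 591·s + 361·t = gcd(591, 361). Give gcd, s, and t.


Euclidean algorithm on (591, 361) — divide until remainder is 0:
  591 = 1 · 361 + 230
  361 = 1 · 230 + 131
  230 = 1 · 131 + 99
  131 = 1 · 99 + 32
  99 = 3 · 32 + 3
  32 = 10 · 3 + 2
  3 = 1 · 2 + 1
  2 = 2 · 1 + 0
gcd(591, 361) = 1.
Track Bezout coefficients alongside the remainders: start with r₀ = 591 = a·1 + b·0 (s = 1, t = 0) and r₁ = 361 = a·0 + b·1 (s = 0, t = 1); each new remainder r_{k+1} = r_{k-1} − q_k·r_k inherits s_{k+1} = s_{k-1} − q_k·s_k, t_{k+1} = t_{k-1} − q_k·t_k, so r_k = a·s_k + b·t_k at every step:
  q = 1: r = 230, s = 1 − 1·0 = 1, t = 0 − 1·1 = -1  (check: 591·1 + 361·(-1) = 230)
  q = 1: r = 131, s = 0 − 1·1 = -1, t = 1 − 1·(-1) = 2  (check: 591·(-1) + 361·2 = 131)
  q = 1: r = 99, s = 1 − 1·(-1) = 2, t = -1 − 1·2 = -3  (check: 591·2 + 361·(-3) = 99)
  q = 1: r = 32, s = -1 − 1·2 = -3, t = 2 − 1·(-3) = 5  (check: 591·(-3) + 361·5 = 32)
  q = 3: r = 3, s = 2 − 3·(-3) = 11, t = -3 − 3·5 = -18  (check: 591·11 + 361·(-18) = 3)
  q = 10: r = 2, s = -3 − 10·11 = -113, t = 5 − 10·(-18) = 185  (check: 591·(-113) + 361·185 = 2)
  q = 1: r = 1, s = 11 − 1·(-113) = 124, t = -18 − 1·185 = -203  (check: 591·124 + 361·(-203) = 1)
The row with r = 1 (the gcd) gives the Bezout coefficients s = 124, t = -203.
Result: 591 · (124) + 361 · (-203) = 1.

gcd(591, 361) = 1; s = 124, t = -203 (check: 591·124 + 361·(-203) = 1).


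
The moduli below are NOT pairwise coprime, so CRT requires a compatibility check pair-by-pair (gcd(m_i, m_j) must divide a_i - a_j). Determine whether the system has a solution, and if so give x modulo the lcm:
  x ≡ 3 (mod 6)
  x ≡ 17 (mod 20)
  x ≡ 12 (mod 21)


Moduli 6, 20, 21 are not pairwise coprime, so CRT works modulo lcm(m_i) when all pairwise compatibility conditions hold.
Pairwise compatibility: gcd(m_i, m_j) must divide a_i - a_j for every pair.
Merge one congruence at a time:
  Start: x ≡ 3 (mod 6).
  Combine with x ≡ 17 (mod 20): gcd(6, 20) = 2; 17 - 3 = 14, which IS divisible by 2, so compatible.
    Write x = 3 + 6·t and substitute into x ≡ 17 (mod 20): 6·t ≡ 17 − 3 = 14 (mod 20).
    Divide the congruence (and modulus) by g = 2: 3·t ≡ 7 (mod 10).
    The inverse of 3 mod 10 is 7 (since 3·7 = 21 = 2·10 + 1), so t ≡ 7·7 = 49 ≡ 9 (mod 10).
    Then x = 3 + 6·9 = 57, valid modulo lcm(6, 20) = 60: x ≡ 57 (mod 60).
  Combine with x ≡ 12 (mod 21): gcd(60, 21) = 3; 12 - 57 = -45, which IS divisible by 3, so compatible.
    Write x = 57 + 60·t and substitute into x ≡ 12 (mod 21): 60·t ≡ 12 − 57 = -45 (mod 21).
    Divide the congruence (and modulus) by g = 3: 20·t ≡ -15 (mod 7).
    Reduce coefficients mod 7: 6·t ≡ 6 (mod 7).
    The inverse of 6 mod 7 is 6 (since 6·6 = 36 = 5·7 + 1), so t ≡ 6·6 = 36 ≡ 1 (mod 7).
    Then x = 57 + 60·1 = 117, valid modulo lcm(60, 21) = 420: x ≡ 117 (mod 420).
Verify: 117 mod 6 = 3, 117 mod 20 = 17, 117 mod 21 = 12.

x ≡ 117 (mod 420).


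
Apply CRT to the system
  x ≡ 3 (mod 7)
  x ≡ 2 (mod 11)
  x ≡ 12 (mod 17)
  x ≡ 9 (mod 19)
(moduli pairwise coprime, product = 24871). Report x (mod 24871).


Product of moduli M = 7 · 11 · 17 · 19 = 24871.
Merge one congruence at a time:
  Start: x ≡ 3 (mod 7).
  Combine with x ≡ 2 (mod 11); new modulus lcm = 77.
    Write x = 3 + 7·t and substitute into x ≡ 2 (mod 11): 7·t ≡ 2 − 3 = -1 (mod 11).
    Reduce coefficients mod 11: 7·t ≡ 10 (mod 11).
    The inverse of 7 mod 11 is 8 (since 7·8 = 56 = 5·11 + 1), so t ≡ 8·10 = 80 ≡ 3 (mod 11).
    Then x = 3 + 7·3 = 24, valid modulo lcm(7, 11) = 77: x ≡ 24 (mod 77).
  Combine with x ≡ 12 (mod 17); new modulus lcm = 1309.
    Write x = 24 + 77·t and substitute into x ≡ 12 (mod 17): 77·t ≡ 12 − 24 = -12 (mod 17).
    Reduce coefficients mod 17: 9·t ≡ 5 (mod 17).
    The inverse of 9 mod 17 is 2 (since 9·2 = 18 = 1·17 + 1), so t ≡ 2·5 = 10 ≡ 10 (mod 17).
    Then x = 24 + 77·10 = 794, valid modulo lcm(77, 17) = 1309: x ≡ 794 (mod 1309).
  Combine with x ≡ 9 (mod 19); new modulus lcm = 24871.
    Write x = 794 + 1309·t and substitute into x ≡ 9 (mod 19): 1309·t ≡ 9 − 794 = -785 (mod 19).
    Reduce coefficients mod 19: 17·t ≡ 13 (mod 19).
    The inverse of 17 mod 19 is 9 (since 17·9 = 153 = 8·19 + 1), so t ≡ 9·13 = 117 ≡ 3 (mod 19).
    Then x = 794 + 1309·3 = 4721, valid modulo lcm(1309, 19) = 24871: x ≡ 4721 (mod 24871).
Verify against each original: 4721 mod 7 = 3, 4721 mod 11 = 2, 4721 mod 17 = 12, 4721 mod 19 = 9.

x ≡ 4721 (mod 24871).


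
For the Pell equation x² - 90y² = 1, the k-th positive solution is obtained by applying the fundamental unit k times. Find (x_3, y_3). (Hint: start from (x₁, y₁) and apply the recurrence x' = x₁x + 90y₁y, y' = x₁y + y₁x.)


Step 1: Find the fundamental solution (x₁, y₁) of x² - 90y² = 1.
  Expand √90 as a continued fraction. a₀ = ⌊√90⌋ = 9; iterate m_{k+1} = d_k·a_k − m_k, d_{k+1} = (90 − m_{k+1}²)/d_k, a_{k+1} = ⌊(a₀ + m_{k+1})/d_{k+1}⌋ (starting m₀ = 0, d₀ = 1), with convergents p_k = a_k·p_{k-1} + p_{k-2}, q_k = a_k·q_{k-1} + q_{k-2} (p₋₁ = 1, q₋₁ = 0):
  k = 0: a₀ = 9; p₀/q₀ = 9/1; p₀² − 90·q₀² = 81 − 90 = -9.
  k = 1: m = 9, d = 9, a = ⌊(9 + 9)/9⌋ = 2; p/q = (2·9 + 1)/(2·1 + 0) = 19/2; p² − 90·q² = 361 − 360 = 1.
  The first convergent with p² − 90·q² = 1 gives the fundamental solution (x₁, y₁) = (19, 2).
Step 2: Apply the recurrence (x_{n+1}, y_{n+1}) = (x₁x_n + 90y₁y_n, x₁y_n + y₁x_n) repeatedly.
  From (x_1, y_1) = (19, 2): x_2 = 19·19 + 90·2·2 = 721; y_2 = 19·2 + 2·19 = 76.
  From (x_2, y_2) = (721, 76): x_3 = 19·721 + 90·2·76 = 27379; y_3 = 19·76 + 2·721 = 2886.
Step 3: Verify x_3² - 90·y_3² = 749609641 - 749609640 = 1 (should be 1). ✓

(x_1, y_1) = (19, 2); (x_3, y_3) = (27379, 2886).


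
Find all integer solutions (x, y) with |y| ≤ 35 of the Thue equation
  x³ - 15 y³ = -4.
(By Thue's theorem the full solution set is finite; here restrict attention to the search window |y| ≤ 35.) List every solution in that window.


The equation is x³ - 15y³ = -4. For fixed y, x³ = 15·y³ − 4, so a solution requires the RHS to be a perfect cube.
Strategy: iterate y from -35 to 35, compute RHS = 15·y³ − 4, and check whether it is a (positive or negative) perfect cube.
Check small values of y:
  y = 0: RHS = -4 is not a perfect cube.
  y = 1: RHS = 11 is not a perfect cube.
  y = -1: RHS = -19 is not a perfect cube.
  y = 2: RHS = 116 is not a perfect cube.
  y = -2: RHS = -124 is not a perfect cube.
  y = 3: RHS = 401 is not a perfect cube.
  y = -3: RHS = -409 is not a perfect cube.
Continuing the search up to |y| = 35 finds no solutions either.
No (x, y) in the scanned range satisfies the equation.

No integer solutions with |y| ≤ 35.


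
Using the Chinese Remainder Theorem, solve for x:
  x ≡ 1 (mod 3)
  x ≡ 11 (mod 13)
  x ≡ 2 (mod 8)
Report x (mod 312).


Moduli 3, 13, 8 are pairwise coprime; by CRT there is a unique solution modulo M = 3 · 13 · 8 = 312.
Solve pairwise, accumulating the modulus:
  Start with x ≡ 1 (mod 3).
  Combine with x ≡ 11 (mod 13): since gcd(3, 13) = 1, we get a unique residue mod 39.
    Write x = 1 + 3·t and substitute into x ≡ 11 (mod 13): 3·t ≡ 11 − 1 = 10 (mod 13).
    The inverse of 3 mod 13 is 9 (since 3·9 = 27 = 2·13 + 1), so t ≡ 9·10 = 90 ≡ 12 (mod 13).
    Then x = 1 + 3·12 = 37, valid modulo lcm(3, 13) = 39: x ≡ 37 (mod 39).
  Combine with x ≡ 2 (mod 8): since gcd(39, 8) = 1, we get a unique residue mod 312.
    Write x = 37 + 39·t and substitute into x ≡ 2 (mod 8): 39·t ≡ 2 − 37 = -35 (mod 8).
    Reduce coefficients mod 8: 7·t ≡ 5 (mod 8).
    The inverse of 7 mod 8 is 7 (since 7·7 = 49 = 6·8 + 1), so t ≡ 7·5 = 35 ≡ 3 (mod 8).
    Then x = 37 + 39·3 = 154, valid modulo lcm(39, 8) = 312: x ≡ 154 (mod 312).
Verify: 154 mod 3 = 1 ✓, 154 mod 13 = 11 ✓, 154 mod 8 = 2 ✓.

x ≡ 154 (mod 312).


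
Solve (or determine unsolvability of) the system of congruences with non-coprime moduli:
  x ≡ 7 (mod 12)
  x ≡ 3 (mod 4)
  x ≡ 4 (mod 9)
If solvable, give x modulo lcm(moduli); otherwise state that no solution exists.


Moduli 12, 4, 9 are not pairwise coprime, so CRT works modulo lcm(m_i) when all pairwise compatibility conditions hold.
Pairwise compatibility: gcd(m_i, m_j) must divide a_i - a_j for every pair.
Merge one congruence at a time:
  Start: x ≡ 7 (mod 12).
  Combine with x ≡ 3 (mod 4): gcd(12, 4) = 4; 3 - 7 = -4, which IS divisible by 4, so compatible.
    Write x = 7 + 12·t and substitute into x ≡ 3 (mod 4): 12·t ≡ 3 − 7 = -4 (mod 4).
    Divide the congruence (and modulus) by g = 4: 3·t ≡ -1 (mod 1).
    Modulo 1 every t works; take t = 0.
    Then x = 7 + 12·0 = 7, valid modulo lcm(12, 4) = 12: x ≡ 7 (mod 12).
  Combine with x ≡ 4 (mod 9): gcd(12, 9) = 3; 4 - 7 = -3, which IS divisible by 3, so compatible.
    Write x = 7 + 12·t and substitute into x ≡ 4 (mod 9): 12·t ≡ 4 − 7 = -3 (mod 9).
    Divide the congruence (and modulus) by g = 3: 4·t ≡ -1 (mod 3).
    Reduce coefficients mod 3: 1·t ≡ 2 (mod 3).
    So t ≡ 2 (mod 3).
    Then x = 7 + 12·2 = 31, valid modulo lcm(12, 9) = 36: x ≡ 31 (mod 36).
Verify: 31 mod 12 = 7, 31 mod 4 = 3, 31 mod 9 = 4.

x ≡ 31 (mod 36).


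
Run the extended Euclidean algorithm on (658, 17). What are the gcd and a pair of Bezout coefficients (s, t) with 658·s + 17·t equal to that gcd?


Euclidean algorithm on (658, 17) — divide until remainder is 0:
  658 = 38 · 17 + 12
  17 = 1 · 12 + 5
  12 = 2 · 5 + 2
  5 = 2 · 2 + 1
  2 = 2 · 1 + 0
gcd(658, 17) = 1.
Track Bezout coefficients alongside the remainders: start with r₀ = 658 = a·1 + b·0 (s = 1, t = 0) and r₁ = 17 = a·0 + b·1 (s = 0, t = 1); each new remainder r_{k+1} = r_{k-1} − q_k·r_k inherits s_{k+1} = s_{k-1} − q_k·s_k, t_{k+1} = t_{k-1} − q_k·t_k, so r_k = a·s_k + b·t_k at every step:
  q = 38: r = 12, s = 1 − 38·0 = 1, t = 0 − 38·1 = -38  (check: 658·1 + 17·(-38) = 12)
  q = 1: r = 5, s = 0 − 1·1 = -1, t = 1 − 1·(-38) = 39  (check: 658·(-1) + 17·39 = 5)
  q = 2: r = 2, s = 1 − 2·(-1) = 3, t = -38 − 2·39 = -116  (check: 658·3 + 17·(-116) = 2)
  q = 2: r = 1, s = -1 − 2·3 = -7, t = 39 − 2·(-116) = 271  (check: 658·(-7) + 17·271 = 1)
The row with r = 1 (the gcd) gives the Bezout coefficients s = -7, t = 271.
Result: 658 · (-7) + 17 · (271) = 1.

gcd(658, 17) = 1; s = -7, t = 271 (check: 658·(-7) + 17·271 = 1).


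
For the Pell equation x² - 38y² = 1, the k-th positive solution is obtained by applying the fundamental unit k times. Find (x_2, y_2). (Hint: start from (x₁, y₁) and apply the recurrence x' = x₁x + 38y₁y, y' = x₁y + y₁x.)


Step 1: Find the fundamental solution (x₁, y₁) of x² - 38y² = 1.
  Expand √38 as a continued fraction. a₀ = ⌊√38⌋ = 6; iterate m_{k+1} = d_k·a_k − m_k, d_{k+1} = (38 − m_{k+1}²)/d_k, a_{k+1} = ⌊(a₀ + m_{k+1})/d_{k+1}⌋ (starting m₀ = 0, d₀ = 1), with convergents p_k = a_k·p_{k-1} + p_{k-2}, q_k = a_k·q_{k-1} + q_{k-2} (p₋₁ = 1, q₋₁ = 0):
  k = 0: a₀ = 6; p₀/q₀ = 6/1; p₀² − 38·q₀² = 36 − 38 = -2.
  k = 1: m = 6, d = 2, a = ⌊(6 + 6)/2⌋ = 6; p/q = (6·6 + 1)/(6·1 + 0) = 37/6; p² − 38·q² = 1369 − 1368 = 1.
  The first convergent with p² − 38·q² = 1 gives the fundamental solution (x₁, y₁) = (37, 6).
Step 2: Apply the recurrence (x_{n+1}, y_{n+1}) = (x₁x_n + 38y₁y_n, x₁y_n + y₁x_n) repeatedly.
  From (x_1, y_1) = (37, 6): x_2 = 37·37 + 38·6·6 = 2737; y_2 = 37·6 + 6·37 = 444.
Step 3: Verify x_2² - 38·y_2² = 7491169 - 7491168 = 1 (should be 1). ✓

(x_1, y_1) = (37, 6); (x_2, y_2) = (2737, 444).


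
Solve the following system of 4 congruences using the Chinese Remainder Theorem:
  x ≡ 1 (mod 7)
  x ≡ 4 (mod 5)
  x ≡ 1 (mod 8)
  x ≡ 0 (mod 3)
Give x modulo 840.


Product of moduli M = 7 · 5 · 8 · 3 = 840.
Merge one congruence at a time:
  Start: x ≡ 1 (mod 7).
  Combine with x ≡ 4 (mod 5); new modulus lcm = 35.
    Write x = 1 + 7·t and substitute into x ≡ 4 (mod 5): 7·t ≡ 4 − 1 = 3 (mod 5).
    Reduce coefficients mod 5: 2·t ≡ 3 (mod 5).
    The inverse of 2 mod 5 is 3 (since 2·3 = 6 = 1·5 + 1), so t ≡ 3·3 = 9 ≡ 4 (mod 5).
    Then x = 1 + 7·4 = 29, valid modulo lcm(7, 5) = 35: x ≡ 29 (mod 35).
  Combine with x ≡ 1 (mod 8); new modulus lcm = 280.
    Write x = 29 + 35·t and substitute into x ≡ 1 (mod 8): 35·t ≡ 1 − 29 = -28 (mod 8).
    Reduce coefficients mod 8: 3·t ≡ 4 (mod 8).
    The inverse of 3 mod 8 is 3 (since 3·3 = 9 = 1·8 + 1), so t ≡ 3·4 = 12 ≡ 4 (mod 8).
    Then x = 29 + 35·4 = 169, valid modulo lcm(35, 8) = 280: x ≡ 169 (mod 280).
  Combine with x ≡ 0 (mod 3); new modulus lcm = 840.
    Write x = 169 + 280·t and substitute into x ≡ 0 (mod 3): 280·t ≡ 0 − 169 = -169 (mod 3).
    Reduce coefficients mod 3: 1·t ≡ 2 (mod 3).
    So t ≡ 2 (mod 3).
    Then x = 169 + 280·2 = 729, valid modulo lcm(280, 3) = 840: x ≡ 729 (mod 840).
Verify against each original: 729 mod 7 = 1, 729 mod 5 = 4, 729 mod 8 = 1, 729 mod 3 = 0.

x ≡ 729 (mod 840).


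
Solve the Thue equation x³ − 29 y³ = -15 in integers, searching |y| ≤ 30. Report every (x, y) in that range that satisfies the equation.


The equation is x³ - 29y³ = -15. For fixed y, x³ = 29·y³ − 15, so a solution requires the RHS to be a perfect cube.
Strategy: iterate y from -30 to 30, compute RHS = 29·y³ − 15, and check whether it is a (positive or negative) perfect cube.
Check small values of y:
  y = 0: RHS = -15 is not a perfect cube.
  y = 1: RHS = 14 is not a perfect cube.
  y = -1: RHS = -44 is not a perfect cube.
  y = 2: RHS = 217 is not a perfect cube.
  y = -2: RHS = -247 is not a perfect cube.
  y = 3: RHS = 768 is not a perfect cube.
  y = -3: RHS = -798 is not a perfect cube.
Continuing the search up to |y| = 30 finds no solutions either.
No (x, y) in the scanned range satisfies the equation.

No integer solutions with |y| ≤ 30.


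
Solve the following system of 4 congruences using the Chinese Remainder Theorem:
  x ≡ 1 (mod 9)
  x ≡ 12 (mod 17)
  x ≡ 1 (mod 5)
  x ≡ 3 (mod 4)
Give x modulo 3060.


Product of moduli M = 9 · 17 · 5 · 4 = 3060.
Merge one congruence at a time:
  Start: x ≡ 1 (mod 9).
  Combine with x ≡ 12 (mod 17); new modulus lcm = 153.
    Write x = 1 + 9·t and substitute into x ≡ 12 (mod 17): 9·t ≡ 12 − 1 = 11 (mod 17).
    The inverse of 9 mod 17 is 2 (since 9·2 = 18 = 1·17 + 1), so t ≡ 2·11 = 22 ≡ 5 (mod 17).
    Then x = 1 + 9·5 = 46, valid modulo lcm(9, 17) = 153: x ≡ 46 (mod 153).
  Combine with x ≡ 1 (mod 5); new modulus lcm = 765.
    Write x = 46 + 153·t and substitute into x ≡ 1 (mod 5): 153·t ≡ 1 − 46 = -45 (mod 5).
    Reduce coefficients mod 5: 3·t ≡ 0 (mod 5).
    The inverse of 3 mod 5 is 2 (since 3·2 = 6 = 1·5 + 1), so t ≡ 2·0 = 0 ≡ 0 (mod 5).
    Then x = 46 + 153·0 = 46, valid modulo lcm(153, 5) = 765: x ≡ 46 (mod 765).
  Combine with x ≡ 3 (mod 4); new modulus lcm = 3060.
    Write x = 46 + 765·t and substitute into x ≡ 3 (mod 4): 765·t ≡ 3 − 46 = -43 (mod 4).
    Reduce coefficients mod 4: 1·t ≡ 1 (mod 4).
    So t ≡ 1 (mod 4).
    Then x = 46 + 765·1 = 811, valid modulo lcm(765, 4) = 3060: x ≡ 811 (mod 3060).
Verify against each original: 811 mod 9 = 1, 811 mod 17 = 12, 811 mod 5 = 1, 811 mod 4 = 3.

x ≡ 811 (mod 3060).


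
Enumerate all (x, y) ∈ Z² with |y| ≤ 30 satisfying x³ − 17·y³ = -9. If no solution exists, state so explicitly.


The equation is x³ - 17y³ = -9. For fixed y, x³ = 17·y³ − 9, so a solution requires the RHS to be a perfect cube.
Strategy: iterate y from -30 to 30, compute RHS = 17·y³ − 9, and check whether it is a (positive or negative) perfect cube.
Check small values of y:
  y = 0: RHS = -9 is not a perfect cube.
  y = 1: RHS = 8 = (2)³ ⇒ x = 2 works.
  y = -1: RHS = -26 is not a perfect cube.
  y = 2: RHS = 127 is not a perfect cube.
  y = -2: RHS = -145 is not a perfect cube.
  y = 3: RHS = 450 is not a perfect cube.
  y = -3: RHS = -468 is not a perfect cube.
Continuing the search up to |y| = 30 finds no further solutions beyond those listed.
Collected solutions: (2, 1).

Solutions (with |y| ≤ 30): (2, 1).


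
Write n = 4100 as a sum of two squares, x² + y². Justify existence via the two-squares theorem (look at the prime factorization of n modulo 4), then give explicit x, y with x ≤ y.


Step 1: Factor n = 4100 = 2^2 · 5^2 · 41.
Step 2: Check the mod-4 condition on each prime factor: 2 = 2 (special); 5 ≡ 1 (mod 4), exponent 2; 41 ≡ 1 (mod 4), exponent 1.
All primes ≡ 3 (mod 4) appear to even exponent (or don't appear), so by the two-squares theorem n IS expressible as a sum of two squares.
Step 3: Build a representation. Group n = k² · m with k = 2 and m = 5 · 5 · 41 = 1025 (a product of primes ≡ 1 (mod 4)); a representation of m scales to one of n via (k·x)² + (k·y)² = k²(x² + y²). Each prime p ≡ 1 (mod 4) is itself a sum of two squares; find a² by testing p − a² for a perfect square:
  5: 5 − 1² = 4 = 2² ⇒ 5 = 1² + 2².
  41: 41 − 1² = 40, 41 − 2² = 37, 41 − 3² = 32, 41 − 4² = 25 = 5² ⇒ 41 = 4² + 5².
  Combine using the Brahmagupta–Fibonacci identity (a² + b²)(c² + d²) = (ac − bd)² + (ad + bc)² = (ac + bd)² + (ad − bc)²:
  5 · 5 = 25: from (1² + 2²)(1² + 2²), take (1·1 − 2·2, 1·2 + 2·1) = (1 − 4, 2 + 2) = (-3, 4); dropping signs (only squares matter) gives (3, 4); check 3² + 4² = 9 + 16 = 25 ✓.
  25 · 41 = 1025: from (3² + 4²)(4² + 5²), take (3·4 − 4·5, 3·5 + 4·4) = (12 − 20, 15 + 16) = (-8, 31); dropping signs (only squares matter) gives (8, 31); check 8² + 31² = 64 + 961 = 1025 ✓.
  Scale by k = 2: (2·8, 2·31) = (16, 62).
Step 4: Order so x ≤ y and verify: 16² + 62² = 256 + 3844 = 4100 = n. ✓

n = 4100 = 16² + 62² (one valid representation with x ≤ y).


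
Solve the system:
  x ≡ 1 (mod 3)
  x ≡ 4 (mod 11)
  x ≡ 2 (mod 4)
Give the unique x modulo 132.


Moduli 3, 11, 4 are pairwise coprime; by CRT there is a unique solution modulo M = 3 · 11 · 4 = 132.
Solve pairwise, accumulating the modulus:
  Start with x ≡ 1 (mod 3).
  Combine with x ≡ 4 (mod 11): since gcd(3, 11) = 1, we get a unique residue mod 33.
    Write x = 1 + 3·t and substitute into x ≡ 4 (mod 11): 3·t ≡ 4 − 1 = 3 (mod 11).
    The inverse of 3 mod 11 is 4 (since 3·4 = 12 = 1·11 + 1), so t ≡ 4·3 = 12 ≡ 1 (mod 11).
    Then x = 1 + 3·1 = 4, valid modulo lcm(3, 11) = 33: x ≡ 4 (mod 33).
  Combine with x ≡ 2 (mod 4): since gcd(33, 4) = 1, we get a unique residue mod 132.
    Write x = 4 + 33·t and substitute into x ≡ 2 (mod 4): 33·t ≡ 2 − 4 = -2 (mod 4).
    Reduce coefficients mod 4: 1·t ≡ 2 (mod 4).
    So t ≡ 2 (mod 4).
    Then x = 4 + 33·2 = 70, valid modulo lcm(33, 4) = 132: x ≡ 70 (mod 132).
Verify: 70 mod 3 = 1 ✓, 70 mod 11 = 4 ✓, 70 mod 4 = 2 ✓.

x ≡ 70 (mod 132).


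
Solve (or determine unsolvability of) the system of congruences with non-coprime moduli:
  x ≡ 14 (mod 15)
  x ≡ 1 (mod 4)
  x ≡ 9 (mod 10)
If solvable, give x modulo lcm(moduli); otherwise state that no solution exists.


Moduli 15, 4, 10 are not pairwise coprime, so CRT works modulo lcm(m_i) when all pairwise compatibility conditions hold.
Pairwise compatibility: gcd(m_i, m_j) must divide a_i - a_j for every pair.
Merge one congruence at a time:
  Start: x ≡ 14 (mod 15).
  Combine with x ≡ 1 (mod 4): gcd(15, 4) = 1; 1 - 14 = -13, which IS divisible by 1, so compatible.
    Write x = 14 + 15·t and substitute into x ≡ 1 (mod 4): 15·t ≡ 1 − 14 = -13 (mod 4).
    Reduce coefficients mod 4: 3·t ≡ 3 (mod 4).
    The inverse of 3 mod 4 is 3 (since 3·3 = 9 = 2·4 + 1), so t ≡ 3·3 = 9 ≡ 1 (mod 4).
    Then x = 14 + 15·1 = 29, valid modulo lcm(15, 4) = 60: x ≡ 29 (mod 60).
  Combine with x ≡ 9 (mod 10): gcd(60, 10) = 10; 9 - 29 = -20, which IS divisible by 10, so compatible.
    Write x = 29 + 60·t and substitute into x ≡ 9 (mod 10): 60·t ≡ 9 − 29 = -20 (mod 10).
    Divide the congruence (and modulus) by g = 10: 6·t ≡ -2 (mod 1).
    Modulo 1 every t works; take t = 0.
    Then x = 29 + 60·0 = 29, valid modulo lcm(60, 10) = 60: x ≡ 29 (mod 60).
Verify: 29 mod 15 = 14, 29 mod 4 = 1, 29 mod 10 = 9.

x ≡ 29 (mod 60).


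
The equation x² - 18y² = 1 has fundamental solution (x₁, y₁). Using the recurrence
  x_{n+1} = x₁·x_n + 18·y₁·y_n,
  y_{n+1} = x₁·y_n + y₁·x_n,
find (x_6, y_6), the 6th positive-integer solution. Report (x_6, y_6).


Step 1: Find the fundamental solution (x₁, y₁) of x² - 18y² = 1.
  Expand √18 as a continued fraction. a₀ = ⌊√18⌋ = 4; iterate m_{k+1} = d_k·a_k − m_k, d_{k+1} = (18 − m_{k+1}²)/d_k, a_{k+1} = ⌊(a₀ + m_{k+1})/d_{k+1}⌋ (starting m₀ = 0, d₀ = 1), with convergents p_k = a_k·p_{k-1} + p_{k-2}, q_k = a_k·q_{k-1} + q_{k-2} (p₋₁ = 1, q₋₁ = 0):
  k = 0: a₀ = 4; p₀/q₀ = 4/1; p₀² − 18·q₀² = 16 − 18 = -2.
  k = 1: m = 4, d = 2, a = ⌊(4 + 4)/2⌋ = 4; p/q = (4·4 + 1)/(4·1 + 0) = 17/4; p² − 18·q² = 289 − 288 = 1.
  The first convergent with p² − 18·q² = 1 gives the fundamental solution (x₁, y₁) = (17, 4).
Step 2: Apply the recurrence (x_{n+1}, y_{n+1}) = (x₁x_n + 18y₁y_n, x₁y_n + y₁x_n) repeatedly.
  From (x_1, y_1) = (17, 4): x_2 = 17·17 + 18·4·4 = 577; y_2 = 17·4 + 4·17 = 136.
  From (x_2, y_2) = (577, 136): x_3 = 17·577 + 18·4·136 = 19601; y_3 = 17·136 + 4·577 = 4620.
  From (x_3, y_3) = (19601, 4620): x_4 = 17·19601 + 18·4·4620 = 665857; y_4 = 17·4620 + 4·19601 = 156944.
  From (x_4, y_4) = (665857, 156944): x_5 = 17·665857 + 18·4·156944 = 22619537; y_5 = 17·156944 + 4·665857 = 5331476.
  From (x_5, y_5) = (22619537, 5331476): x_6 = 17·22619537 + 18·4·5331476 = 768398401; y_6 = 17·5331476 + 4·22619537 = 181113240.
Step 3: Verify x_6² - 18·y_6² = 590436102659356801 - 590436102659356800 = 1 (should be 1). ✓

(x_1, y_1) = (17, 4); (x_6, y_6) = (768398401, 181113240).


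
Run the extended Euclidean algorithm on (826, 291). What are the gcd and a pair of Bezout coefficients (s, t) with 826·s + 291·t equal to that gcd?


Euclidean algorithm on (826, 291) — divide until remainder is 0:
  826 = 2 · 291 + 244
  291 = 1 · 244 + 47
  244 = 5 · 47 + 9
  47 = 5 · 9 + 2
  9 = 4 · 2 + 1
  2 = 2 · 1 + 0
gcd(826, 291) = 1.
Track Bezout coefficients alongside the remainders: start with r₀ = 826 = a·1 + b·0 (s = 1, t = 0) and r₁ = 291 = a·0 + b·1 (s = 0, t = 1); each new remainder r_{k+1} = r_{k-1} − q_k·r_k inherits s_{k+1} = s_{k-1} − q_k·s_k, t_{k+1} = t_{k-1} − q_k·t_k, so r_k = a·s_k + b·t_k at every step:
  q = 2: r = 244, s = 1 − 2·0 = 1, t = 0 − 2·1 = -2  (check: 826·1 + 291·(-2) = 244)
  q = 1: r = 47, s = 0 − 1·1 = -1, t = 1 − 1·(-2) = 3  (check: 826·(-1) + 291·3 = 47)
  q = 5: r = 9, s = 1 − 5·(-1) = 6, t = -2 − 5·3 = -17  (check: 826·6 + 291·(-17) = 9)
  q = 5: r = 2, s = -1 − 5·6 = -31, t = 3 − 5·(-17) = 88  (check: 826·(-31) + 291·88 = 2)
  q = 4: r = 1, s = 6 − 4·(-31) = 130, t = -17 − 4·88 = -369  (check: 826·130 + 291·(-369) = 1)
The row with r = 1 (the gcd) gives the Bezout coefficients s = 130, t = -369.
Result: 826 · (130) + 291 · (-369) = 1.

gcd(826, 291) = 1; s = 130, t = -369 (check: 826·130 + 291·(-369) = 1).


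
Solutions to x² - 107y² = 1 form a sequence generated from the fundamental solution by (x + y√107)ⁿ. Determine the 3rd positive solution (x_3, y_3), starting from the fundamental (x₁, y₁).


Step 1: Find the fundamental solution (x₁, y₁) of x² - 107y² = 1.
  Expand √107 as a continued fraction. a₀ = ⌊√107⌋ = 10; iterate m_{k+1} = d_k·a_k − m_k, d_{k+1} = (107 − m_{k+1}²)/d_k, a_{k+1} = ⌊(a₀ + m_{k+1})/d_{k+1}⌋ (starting m₀ = 0, d₀ = 1), with convergents p_k = a_k·p_{k-1} + p_{k-2}, q_k = a_k·q_{k-1} + q_{k-2} (p₋₁ = 1, q₋₁ = 0):
  k = 0: a₀ = 10; p₀/q₀ = 10/1; p₀² − 107·q₀² = 100 − 107 = -7.
  k = 1: m = 10, d = 7, a = ⌊(10 + 10)/7⌋ = 2; p/q = (2·10 + 1)/(2·1 + 0) = 21/2; p² − 107·q² = 441 − 428 = 13.
  k = 2: m = 4, d = 13, a = ⌊(10 + 4)/13⌋ = 1; p/q = (1·21 + 10)/(1·2 + 1) = 31/3; p² − 107·q² = 961 − 963 = -2.
  k = 3: m = 9, d = 2, a = ⌊(10 + 9)/2⌋ = 9; p/q = (9·31 + 21)/(9·3 + 2) = 300/29; p² − 107·q² = 90000 − 89987 = 13.
  k = 4: m = 9, d = 13, a = ⌊(10 + 9)/13⌋ = 1; p/q = (1·300 + 31)/(1·29 + 3) = 331/32; p² − 107·q² = 109561 − 109568 = -7.
  k = 5: m = 4, d = 7, a = ⌊(10 + 4)/7⌋ = 2; p/q = (2·331 + 300)/(2·32 + 29) = 962/93; p² − 107·q² = 925444 − 925443 = 1.
  The first convergent with p² − 107·q² = 1 gives the fundamental solution (x₁, y₁) = (962, 93).
Step 2: Apply the recurrence (x_{n+1}, y_{n+1}) = (x₁x_n + 107y₁y_n, x₁y_n + y₁x_n) repeatedly.
  From (x_1, y_1) = (962, 93): x_2 = 962·962 + 107·93·93 = 1850887; y_2 = 962·93 + 93·962 = 178932.
  From (x_2, y_2) = (1850887, 178932): x_3 = 962·1850887 + 107·93·178932 = 3561105626; y_3 = 962·178932 + 93·1850887 = 344265075.
Step 3: Verify x_3² - 107·y_3² = 12681473279528851876 - 12681473279528851875 = 1 (should be 1). ✓

(x_1, y_1) = (962, 93); (x_3, y_3) = (3561105626, 344265075).
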